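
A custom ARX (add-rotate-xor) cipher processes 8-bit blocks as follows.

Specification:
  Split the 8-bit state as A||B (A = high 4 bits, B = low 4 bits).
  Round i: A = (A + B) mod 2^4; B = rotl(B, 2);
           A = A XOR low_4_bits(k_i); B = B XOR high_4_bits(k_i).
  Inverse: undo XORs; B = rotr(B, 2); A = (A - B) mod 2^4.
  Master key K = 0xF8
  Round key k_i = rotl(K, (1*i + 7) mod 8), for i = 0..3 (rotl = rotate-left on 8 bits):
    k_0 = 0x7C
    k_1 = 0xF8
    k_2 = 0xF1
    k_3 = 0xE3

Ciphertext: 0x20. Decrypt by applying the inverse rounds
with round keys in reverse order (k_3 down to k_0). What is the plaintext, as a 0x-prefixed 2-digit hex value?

0xC3

s_0 = ciphertext = 0x20
s_1 = InvRound(s_0, k_3) = 0x6B
s_2 = InvRound(s_1, k_2) = 0x61
s_3 = InvRound(s_2, k_1) = 0x3B
s_4 = InvRound(s_3, k_0) = 0xC3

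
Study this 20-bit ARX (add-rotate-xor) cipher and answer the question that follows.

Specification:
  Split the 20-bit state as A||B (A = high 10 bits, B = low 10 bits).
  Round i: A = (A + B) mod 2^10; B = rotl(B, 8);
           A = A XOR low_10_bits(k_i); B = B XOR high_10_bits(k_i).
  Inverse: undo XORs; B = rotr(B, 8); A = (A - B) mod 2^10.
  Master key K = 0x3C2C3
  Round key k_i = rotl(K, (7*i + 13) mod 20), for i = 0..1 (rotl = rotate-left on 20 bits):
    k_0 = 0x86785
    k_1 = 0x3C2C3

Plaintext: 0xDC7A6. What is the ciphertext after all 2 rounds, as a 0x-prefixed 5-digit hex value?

0xD04CC

s_0 = plaintext = 0xDC7A6
s_1 = Round(s_0, k_0) = 0x248F0
s_2 = Round(s_1, k_1) = 0xD04CC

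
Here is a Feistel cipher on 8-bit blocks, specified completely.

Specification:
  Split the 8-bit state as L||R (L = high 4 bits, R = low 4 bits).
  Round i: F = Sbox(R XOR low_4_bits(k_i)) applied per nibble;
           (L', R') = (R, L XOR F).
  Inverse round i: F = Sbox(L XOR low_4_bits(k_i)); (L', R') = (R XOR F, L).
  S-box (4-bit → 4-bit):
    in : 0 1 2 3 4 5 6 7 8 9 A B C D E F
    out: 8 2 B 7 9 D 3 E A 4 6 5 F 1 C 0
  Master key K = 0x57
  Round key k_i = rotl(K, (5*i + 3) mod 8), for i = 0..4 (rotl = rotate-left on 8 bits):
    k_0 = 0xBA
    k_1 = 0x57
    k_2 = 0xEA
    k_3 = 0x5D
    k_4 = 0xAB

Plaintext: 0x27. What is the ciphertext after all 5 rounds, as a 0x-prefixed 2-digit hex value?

s_0 = plaintext = 0x27
s_1 = Round(s_0, k_0) = 0x73
s_2 = Round(s_1, k_1) = 0x3E
s_3 = Round(s_2, k_2) = 0xEA
s_4 = Round(s_3, k_3) = 0xA0
s_5 = Round(s_4, k_4) = 0x0F

0x0F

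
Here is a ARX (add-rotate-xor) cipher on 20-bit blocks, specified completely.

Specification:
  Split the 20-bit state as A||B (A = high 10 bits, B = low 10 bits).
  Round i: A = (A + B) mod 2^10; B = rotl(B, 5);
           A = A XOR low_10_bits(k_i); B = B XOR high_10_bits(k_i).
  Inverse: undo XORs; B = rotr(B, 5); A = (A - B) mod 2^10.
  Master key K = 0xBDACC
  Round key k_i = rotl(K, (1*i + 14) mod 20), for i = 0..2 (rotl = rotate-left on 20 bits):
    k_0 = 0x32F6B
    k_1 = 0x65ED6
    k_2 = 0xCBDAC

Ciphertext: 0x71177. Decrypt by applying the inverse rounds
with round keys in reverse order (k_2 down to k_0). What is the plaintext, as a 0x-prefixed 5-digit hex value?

0x713E3

s_0 = ciphertext = 0x71177
s_1 = InvRound(s_0, k_2) = 0x55B12
s_2 = InvRound(s_1, k_1) = 0xB30B4
s_3 = InvRound(s_2, k_0) = 0x713E3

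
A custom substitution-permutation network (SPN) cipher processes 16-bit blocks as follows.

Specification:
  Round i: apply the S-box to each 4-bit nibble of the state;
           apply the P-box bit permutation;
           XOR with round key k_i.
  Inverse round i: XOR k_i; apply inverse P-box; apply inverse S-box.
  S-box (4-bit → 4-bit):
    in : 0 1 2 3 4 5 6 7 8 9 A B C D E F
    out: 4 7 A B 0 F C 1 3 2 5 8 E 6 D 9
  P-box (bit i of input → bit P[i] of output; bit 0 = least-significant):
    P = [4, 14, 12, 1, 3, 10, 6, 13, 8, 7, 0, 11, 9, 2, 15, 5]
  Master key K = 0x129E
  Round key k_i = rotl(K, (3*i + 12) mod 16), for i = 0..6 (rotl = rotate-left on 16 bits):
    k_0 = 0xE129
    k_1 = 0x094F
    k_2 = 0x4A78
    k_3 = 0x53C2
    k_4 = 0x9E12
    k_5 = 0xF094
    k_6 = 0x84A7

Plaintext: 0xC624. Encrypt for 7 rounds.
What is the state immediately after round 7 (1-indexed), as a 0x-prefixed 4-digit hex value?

0x3506

s_0 = plaintext = 0xC624
s_1 = Round(s_0, k_0) = 0x4D0C
s_2 = Round(s_1, k_1) = 0x598C
s_3 = Round(s_2, k_2) = 0x9CD6
s_4 = Round(s_3, k_3) = 0x4F05
s_5 = Round(s_4, k_4) = 0xC740
s_6 = Round(s_5, k_5) = 0x61B0
s_7 = Round(s_6, k_6) = 0x3506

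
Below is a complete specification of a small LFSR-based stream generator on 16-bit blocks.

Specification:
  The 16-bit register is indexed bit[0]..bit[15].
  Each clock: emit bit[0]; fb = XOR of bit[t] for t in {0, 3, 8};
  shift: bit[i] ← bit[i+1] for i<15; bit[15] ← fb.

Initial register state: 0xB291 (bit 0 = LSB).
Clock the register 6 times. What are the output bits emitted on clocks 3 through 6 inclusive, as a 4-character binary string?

reg_0 = 0xB291
clock 1: out=1, reg = 0xD948
clock 2: out=0, reg = 0x6CA4
clock 3: out=0, reg = 0x3652
clock 4: out=0, reg = 0x1B29
clock 5: out=1, reg = 0x8D94
clock 6: out=0, reg = 0xC6CA

0010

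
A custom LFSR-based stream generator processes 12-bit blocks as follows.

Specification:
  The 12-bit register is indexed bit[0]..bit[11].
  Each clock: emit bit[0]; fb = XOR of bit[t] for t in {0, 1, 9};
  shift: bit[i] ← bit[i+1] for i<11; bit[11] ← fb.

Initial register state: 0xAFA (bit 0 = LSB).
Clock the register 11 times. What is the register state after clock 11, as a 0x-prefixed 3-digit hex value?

reg_0 = 0xAFA
clock 1: out=0, reg = 0x57D
clock 2: out=1, reg = 0xABE
clock 3: out=0, reg = 0x55F
clock 4: out=1, reg = 0x2AF
clock 5: out=1, reg = 0x957
clock 6: out=1, reg = 0x4AB
clock 7: out=1, reg = 0x255
clock 8: out=1, reg = 0x12A
clock 9: out=0, reg = 0x895
clock 10: out=1, reg = 0xC4A
clock 11: out=0, reg = 0xE25

0xE25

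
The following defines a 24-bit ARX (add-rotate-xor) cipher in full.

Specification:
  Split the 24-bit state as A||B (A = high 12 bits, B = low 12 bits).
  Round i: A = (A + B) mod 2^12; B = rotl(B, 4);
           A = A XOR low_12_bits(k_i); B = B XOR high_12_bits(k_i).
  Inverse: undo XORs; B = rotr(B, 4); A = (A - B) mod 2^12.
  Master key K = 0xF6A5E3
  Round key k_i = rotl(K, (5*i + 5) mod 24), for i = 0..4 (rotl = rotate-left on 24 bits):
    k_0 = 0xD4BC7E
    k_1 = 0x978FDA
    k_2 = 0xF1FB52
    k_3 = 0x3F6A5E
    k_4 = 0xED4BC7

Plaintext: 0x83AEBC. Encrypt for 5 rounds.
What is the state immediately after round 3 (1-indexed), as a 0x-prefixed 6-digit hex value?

s_0 = plaintext = 0x83AEBC
s_1 = Round(s_0, k_0) = 0xA88685
s_2 = Round(s_1, k_1) = 0xED712E
s_3 = Round(s_2, k_2) = 0xB57DFE
s_4 = Round(s_3, k_3) = 0x30BC1B
s_5 = Round(s_4, k_4) = 0x4E1F68

0xB57DFE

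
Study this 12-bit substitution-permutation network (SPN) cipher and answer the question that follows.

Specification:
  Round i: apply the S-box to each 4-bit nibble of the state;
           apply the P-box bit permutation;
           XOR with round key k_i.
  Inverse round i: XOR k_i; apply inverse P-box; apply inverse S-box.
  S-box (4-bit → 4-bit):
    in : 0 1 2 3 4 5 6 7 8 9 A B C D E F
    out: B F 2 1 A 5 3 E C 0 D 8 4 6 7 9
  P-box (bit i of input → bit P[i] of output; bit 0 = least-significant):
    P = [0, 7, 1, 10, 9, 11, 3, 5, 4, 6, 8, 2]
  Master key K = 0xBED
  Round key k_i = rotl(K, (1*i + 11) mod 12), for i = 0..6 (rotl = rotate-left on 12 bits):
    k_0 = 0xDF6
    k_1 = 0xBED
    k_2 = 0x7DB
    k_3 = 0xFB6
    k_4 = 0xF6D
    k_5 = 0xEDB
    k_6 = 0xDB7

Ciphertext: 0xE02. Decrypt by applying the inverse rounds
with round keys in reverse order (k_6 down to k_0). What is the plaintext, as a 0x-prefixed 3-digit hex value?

0xD72

s_0 = ciphertext = 0xE02
s_1 = InvRound(s_0, k_6) = 0xAF6
s_2 = InvRound(s_1, k_5) = 0xB8F
s_3 = InvRound(s_2, k_4) = 0x2B7
s_4 = InvRound(s_3, k_3) = 0xC2F
s_5 = InvRound(s_4, k_2) = 0x102
s_6 = InvRound(s_5, k_1) = 0x41E
s_7 = InvRound(s_6, k_0) = 0xD72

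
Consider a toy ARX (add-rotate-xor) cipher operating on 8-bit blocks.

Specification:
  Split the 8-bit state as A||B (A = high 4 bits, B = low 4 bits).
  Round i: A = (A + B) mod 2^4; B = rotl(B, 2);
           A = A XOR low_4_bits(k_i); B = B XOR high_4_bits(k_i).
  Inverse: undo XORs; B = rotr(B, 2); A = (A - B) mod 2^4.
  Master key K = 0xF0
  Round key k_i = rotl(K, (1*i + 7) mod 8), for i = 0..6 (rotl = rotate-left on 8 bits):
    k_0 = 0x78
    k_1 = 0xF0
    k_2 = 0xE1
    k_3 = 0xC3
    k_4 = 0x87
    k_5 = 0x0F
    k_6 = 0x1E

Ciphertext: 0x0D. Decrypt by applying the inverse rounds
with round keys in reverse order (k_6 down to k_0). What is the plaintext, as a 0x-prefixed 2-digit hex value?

s_0 = ciphertext = 0x0D
s_1 = InvRound(s_0, k_6) = 0xB3
s_2 = InvRound(s_1, k_5) = 0x8C
s_3 = InvRound(s_2, k_4) = 0xE1
s_4 = InvRound(s_3, k_3) = 0x67
s_5 = InvRound(s_4, k_2) = 0x16
s_6 = InvRound(s_5, k_1) = 0xB6
s_7 = InvRound(s_6, k_0) = 0xF4

0xF4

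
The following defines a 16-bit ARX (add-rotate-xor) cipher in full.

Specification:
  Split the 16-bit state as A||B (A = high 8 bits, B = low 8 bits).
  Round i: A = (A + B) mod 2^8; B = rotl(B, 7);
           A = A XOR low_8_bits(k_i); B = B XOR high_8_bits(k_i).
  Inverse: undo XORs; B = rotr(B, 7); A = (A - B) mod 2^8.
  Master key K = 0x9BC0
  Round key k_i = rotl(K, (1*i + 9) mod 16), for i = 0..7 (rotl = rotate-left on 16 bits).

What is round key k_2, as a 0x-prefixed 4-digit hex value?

0x04DE

K = 0x9BC0
k_0 = rotl(K, (1*0+9) mod 16) = rotl(K, 9) = 0x8137
k_1 = rotl(K, (1*1+9) mod 16) = rotl(K, 10) = 0x026F
k_2 = rotl(K, (1*2+9) mod 16) = rotl(K, 11) = 0x04DE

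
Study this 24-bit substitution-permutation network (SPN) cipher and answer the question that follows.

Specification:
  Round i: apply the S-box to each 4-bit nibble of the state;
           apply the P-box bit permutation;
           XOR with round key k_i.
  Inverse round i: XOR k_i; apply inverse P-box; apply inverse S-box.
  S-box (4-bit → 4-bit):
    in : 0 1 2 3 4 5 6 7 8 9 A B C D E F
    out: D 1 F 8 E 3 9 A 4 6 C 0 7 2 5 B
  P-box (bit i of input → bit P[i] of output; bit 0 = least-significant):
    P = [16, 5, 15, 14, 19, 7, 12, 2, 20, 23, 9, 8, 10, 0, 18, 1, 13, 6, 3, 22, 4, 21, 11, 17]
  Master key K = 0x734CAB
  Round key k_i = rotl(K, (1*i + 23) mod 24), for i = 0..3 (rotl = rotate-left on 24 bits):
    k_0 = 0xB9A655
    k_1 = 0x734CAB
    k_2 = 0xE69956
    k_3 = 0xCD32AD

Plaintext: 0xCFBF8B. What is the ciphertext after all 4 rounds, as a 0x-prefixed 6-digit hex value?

s_0 = plaintext = 0xCFBF8B
s_1 = Round(s_0, k_0) = 0x499F05
s_2 = Round(s_1, k_1) = 0xCC55C6
s_3 = Round(s_2, k_2) = 0x5FE58F
s_4 = Round(s_3, k_3) = 0x3846DD

0x3846DD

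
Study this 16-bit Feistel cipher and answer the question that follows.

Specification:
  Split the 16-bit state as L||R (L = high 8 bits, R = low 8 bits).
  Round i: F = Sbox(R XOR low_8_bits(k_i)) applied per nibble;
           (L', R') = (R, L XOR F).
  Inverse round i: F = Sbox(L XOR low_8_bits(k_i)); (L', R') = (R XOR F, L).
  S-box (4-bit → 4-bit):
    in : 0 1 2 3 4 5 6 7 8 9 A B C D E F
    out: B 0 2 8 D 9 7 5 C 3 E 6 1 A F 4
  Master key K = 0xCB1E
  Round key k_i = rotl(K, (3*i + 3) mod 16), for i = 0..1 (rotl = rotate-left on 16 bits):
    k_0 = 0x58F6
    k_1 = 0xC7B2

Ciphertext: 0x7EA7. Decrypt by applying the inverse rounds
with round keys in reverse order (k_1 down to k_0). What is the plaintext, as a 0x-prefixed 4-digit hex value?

s_0 = ciphertext = 0x7EA7
s_1 = InvRound(s_0, k_1) = 0xB67E
s_2 = InvRound(s_1, k_0) = 0xA5B6

0xA5B6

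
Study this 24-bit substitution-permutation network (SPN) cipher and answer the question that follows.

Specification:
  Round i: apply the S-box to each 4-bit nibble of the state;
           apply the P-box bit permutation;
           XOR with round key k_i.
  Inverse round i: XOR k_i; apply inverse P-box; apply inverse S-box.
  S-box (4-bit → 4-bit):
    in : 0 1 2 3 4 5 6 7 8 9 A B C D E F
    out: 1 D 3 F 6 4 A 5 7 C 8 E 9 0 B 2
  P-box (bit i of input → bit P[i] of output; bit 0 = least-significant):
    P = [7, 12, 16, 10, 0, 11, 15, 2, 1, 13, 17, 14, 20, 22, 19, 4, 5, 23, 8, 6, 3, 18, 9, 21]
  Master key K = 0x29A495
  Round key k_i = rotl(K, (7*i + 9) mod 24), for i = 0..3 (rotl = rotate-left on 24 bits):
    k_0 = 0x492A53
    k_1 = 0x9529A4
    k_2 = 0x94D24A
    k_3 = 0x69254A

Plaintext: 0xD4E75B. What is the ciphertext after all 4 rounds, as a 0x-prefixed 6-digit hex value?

s_0 = plaintext = 0xD4E75B
s_1 = Round(s_0, k_0) = 0x9ABF41
s_2 = Round(s_1, k_1) = 0xFC8774
s_3 = Round(s_2, k_2) = 0xCB4229
s_4 = Round(s_3, k_3) = 0x800801

0x800801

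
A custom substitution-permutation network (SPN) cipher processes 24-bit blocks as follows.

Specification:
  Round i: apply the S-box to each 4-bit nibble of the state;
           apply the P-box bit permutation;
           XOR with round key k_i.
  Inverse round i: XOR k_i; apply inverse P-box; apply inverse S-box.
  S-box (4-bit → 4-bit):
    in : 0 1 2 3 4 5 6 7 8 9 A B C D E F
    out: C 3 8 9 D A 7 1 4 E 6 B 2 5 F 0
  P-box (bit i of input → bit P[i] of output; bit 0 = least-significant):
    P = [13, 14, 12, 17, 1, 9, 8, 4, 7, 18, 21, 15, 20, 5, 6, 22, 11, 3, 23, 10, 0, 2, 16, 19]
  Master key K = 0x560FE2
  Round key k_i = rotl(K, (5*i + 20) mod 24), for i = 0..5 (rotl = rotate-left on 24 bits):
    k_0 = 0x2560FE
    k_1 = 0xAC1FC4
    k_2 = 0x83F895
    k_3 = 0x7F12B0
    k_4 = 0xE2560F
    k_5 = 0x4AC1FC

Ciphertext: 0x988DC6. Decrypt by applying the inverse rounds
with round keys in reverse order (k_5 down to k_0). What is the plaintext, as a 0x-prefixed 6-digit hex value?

s_0 = ciphertext = 0x988DC6
s_1 = InvRound(s_0, k_5) = 0xFEBF35
s_2 = InvRound(s_1, k_4) = 0x211541
s_3 = InvRound(s_2, k_3) = 0x32E192
s_4 = InvRound(s_3, k_2) = 0x6D78D8
s_5 = InvRound(s_4, k_1) = 0xA92F91
s_6 = InvRound(s_5, k_0) = 0xBEAC6C

0xBEAC6C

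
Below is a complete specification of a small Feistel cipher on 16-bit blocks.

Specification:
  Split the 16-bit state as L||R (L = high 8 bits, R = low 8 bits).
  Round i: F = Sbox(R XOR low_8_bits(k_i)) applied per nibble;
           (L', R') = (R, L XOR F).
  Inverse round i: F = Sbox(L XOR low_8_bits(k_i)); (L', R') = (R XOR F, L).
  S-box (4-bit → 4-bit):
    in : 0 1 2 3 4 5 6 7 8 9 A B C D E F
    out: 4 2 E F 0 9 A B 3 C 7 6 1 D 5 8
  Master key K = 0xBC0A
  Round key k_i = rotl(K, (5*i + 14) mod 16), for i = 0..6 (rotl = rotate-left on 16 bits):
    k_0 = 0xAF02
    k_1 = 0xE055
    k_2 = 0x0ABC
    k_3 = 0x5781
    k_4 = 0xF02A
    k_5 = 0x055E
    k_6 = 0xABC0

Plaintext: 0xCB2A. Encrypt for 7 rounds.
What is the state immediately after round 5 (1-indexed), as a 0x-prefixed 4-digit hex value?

s_0 = plaintext = 0xCB2A
s_1 = Round(s_0, k_0) = 0x2A28
s_2 = Round(s_1, k_1) = 0x2897
s_3 = Round(s_2, k_2) = 0x97CE
s_4 = Round(s_3, k_3) = 0xCE9F
s_5 = Round(s_4, k_4) = 0x9FA7
s_6 = Round(s_5, k_5) = 0xA713
s_7 = Round(s_6, k_6) = 0x1378

0x9FA7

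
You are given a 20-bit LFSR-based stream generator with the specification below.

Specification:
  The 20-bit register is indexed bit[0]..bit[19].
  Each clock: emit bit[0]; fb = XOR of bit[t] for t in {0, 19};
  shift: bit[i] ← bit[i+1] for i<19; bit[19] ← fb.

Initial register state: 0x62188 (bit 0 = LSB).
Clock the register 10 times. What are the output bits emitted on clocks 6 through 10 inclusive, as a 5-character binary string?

00110

reg_0 = 0x62188
clock 1: out=0, reg = 0x310C4
clock 2: out=0, reg = 0x18862
clock 3: out=0, reg = 0x0C431
clock 4: out=1, reg = 0x86218
clock 5: out=0, reg = 0xC310C
clock 6: out=0, reg = 0xE1886
clock 7: out=0, reg = 0xF0C43
clock 8: out=1, reg = 0x78621
clock 9: out=1, reg = 0xBC310
clock 10: out=0, reg = 0xDE188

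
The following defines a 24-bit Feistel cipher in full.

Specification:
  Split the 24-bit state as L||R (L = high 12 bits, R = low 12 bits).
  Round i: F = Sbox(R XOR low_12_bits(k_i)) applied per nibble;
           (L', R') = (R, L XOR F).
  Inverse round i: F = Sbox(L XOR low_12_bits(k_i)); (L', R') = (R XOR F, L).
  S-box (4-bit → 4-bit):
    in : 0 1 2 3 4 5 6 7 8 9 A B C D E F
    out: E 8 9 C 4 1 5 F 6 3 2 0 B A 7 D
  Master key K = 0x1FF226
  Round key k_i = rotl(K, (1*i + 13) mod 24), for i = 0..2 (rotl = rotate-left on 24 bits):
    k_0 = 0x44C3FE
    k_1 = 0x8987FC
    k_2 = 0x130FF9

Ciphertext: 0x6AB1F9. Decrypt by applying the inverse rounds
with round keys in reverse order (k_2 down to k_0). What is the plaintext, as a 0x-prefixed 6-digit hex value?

0x647720

s_0 = ciphertext = 0x6AB1F9
s_1 = InvRound(s_0, k_2) = 0x2E06AB
s_2 = InvRound(s_1, k_1) = 0x7202E0
s_3 = InvRound(s_2, k_0) = 0x647720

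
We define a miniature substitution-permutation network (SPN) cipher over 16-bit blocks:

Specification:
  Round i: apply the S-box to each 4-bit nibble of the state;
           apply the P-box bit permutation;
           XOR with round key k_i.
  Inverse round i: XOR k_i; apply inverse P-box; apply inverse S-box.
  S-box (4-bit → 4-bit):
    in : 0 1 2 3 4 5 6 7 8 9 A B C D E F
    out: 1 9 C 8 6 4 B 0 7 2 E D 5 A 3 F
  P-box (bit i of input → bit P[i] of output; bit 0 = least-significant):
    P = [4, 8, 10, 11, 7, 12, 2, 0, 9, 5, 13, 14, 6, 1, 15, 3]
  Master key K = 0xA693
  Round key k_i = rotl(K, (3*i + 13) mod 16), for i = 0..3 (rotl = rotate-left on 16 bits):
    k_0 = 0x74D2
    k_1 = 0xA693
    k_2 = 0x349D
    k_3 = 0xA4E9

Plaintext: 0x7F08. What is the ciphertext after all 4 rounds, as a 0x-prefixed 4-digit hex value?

0xBC46

s_0 = plaintext = 0x7F08
s_1 = Round(s_0, k_0) = 0x1362
s_2 = Round(s_1, k_1) = 0xFA5A
s_3 = Round(s_2, k_2) = 0xD9F3
s_4 = Round(s_3, k_3) = 0xBC46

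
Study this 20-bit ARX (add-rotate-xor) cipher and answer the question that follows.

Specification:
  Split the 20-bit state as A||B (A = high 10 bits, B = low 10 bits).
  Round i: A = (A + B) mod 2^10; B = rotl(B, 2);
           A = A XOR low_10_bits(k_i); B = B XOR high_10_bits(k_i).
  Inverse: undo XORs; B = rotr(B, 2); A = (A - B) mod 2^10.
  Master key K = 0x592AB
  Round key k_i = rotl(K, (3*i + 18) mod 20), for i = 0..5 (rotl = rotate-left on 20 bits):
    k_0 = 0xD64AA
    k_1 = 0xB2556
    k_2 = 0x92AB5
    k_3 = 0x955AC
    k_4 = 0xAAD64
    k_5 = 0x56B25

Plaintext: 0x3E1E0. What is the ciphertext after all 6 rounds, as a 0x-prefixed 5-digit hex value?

s_0 = plaintext = 0x3E1E0
s_1 = Round(s_0, k_0) = 0x9C8D8
s_2 = Round(s_1, k_1) = 0x871A9
s_3 = Round(s_2, k_2) = 0x5C0EF
s_4 = Round(s_3, k_3) = 0xFCDE9
s_5 = Round(s_4, k_4) = 0x2E10E
s_6 = Round(s_5, k_5) = 0xB8D63

0xB8D63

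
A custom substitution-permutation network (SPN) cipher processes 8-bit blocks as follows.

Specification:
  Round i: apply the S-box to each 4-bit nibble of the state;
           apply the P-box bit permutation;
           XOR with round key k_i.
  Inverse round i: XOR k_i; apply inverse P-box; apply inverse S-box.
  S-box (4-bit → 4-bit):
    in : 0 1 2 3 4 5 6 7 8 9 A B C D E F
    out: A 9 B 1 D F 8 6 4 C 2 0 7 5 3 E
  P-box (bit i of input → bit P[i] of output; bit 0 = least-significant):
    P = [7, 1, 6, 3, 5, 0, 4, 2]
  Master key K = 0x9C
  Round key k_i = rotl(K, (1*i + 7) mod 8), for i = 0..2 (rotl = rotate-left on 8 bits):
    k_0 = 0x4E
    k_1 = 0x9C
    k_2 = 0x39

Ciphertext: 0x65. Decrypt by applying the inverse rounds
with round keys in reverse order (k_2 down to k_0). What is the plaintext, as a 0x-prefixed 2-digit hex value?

s_0 = ciphertext = 0x65
s_1 = InvRound(s_0, k_2) = 0x99
s_2 = InvRound(s_1, k_1) = 0x0B
s_3 = InvRound(s_2, k_0) = 0x08

0x08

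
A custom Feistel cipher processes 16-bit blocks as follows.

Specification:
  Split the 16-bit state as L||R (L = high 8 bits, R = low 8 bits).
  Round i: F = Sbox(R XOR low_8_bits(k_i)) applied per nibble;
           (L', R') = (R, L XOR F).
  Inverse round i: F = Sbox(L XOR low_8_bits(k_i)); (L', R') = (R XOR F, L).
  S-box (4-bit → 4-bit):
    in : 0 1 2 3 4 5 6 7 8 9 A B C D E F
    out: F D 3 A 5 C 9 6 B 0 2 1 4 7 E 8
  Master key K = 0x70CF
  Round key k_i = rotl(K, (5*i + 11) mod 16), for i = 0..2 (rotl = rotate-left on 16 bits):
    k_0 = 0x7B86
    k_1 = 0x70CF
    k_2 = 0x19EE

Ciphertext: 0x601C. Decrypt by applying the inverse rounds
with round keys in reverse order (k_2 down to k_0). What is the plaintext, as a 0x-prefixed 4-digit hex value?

0xCFF7

s_0 = ciphertext = 0x601C
s_1 = InvRound(s_0, k_2) = 0xA260
s_2 = InvRound(s_1, k_1) = 0xF7A2
s_3 = InvRound(s_2, k_0) = 0xCFF7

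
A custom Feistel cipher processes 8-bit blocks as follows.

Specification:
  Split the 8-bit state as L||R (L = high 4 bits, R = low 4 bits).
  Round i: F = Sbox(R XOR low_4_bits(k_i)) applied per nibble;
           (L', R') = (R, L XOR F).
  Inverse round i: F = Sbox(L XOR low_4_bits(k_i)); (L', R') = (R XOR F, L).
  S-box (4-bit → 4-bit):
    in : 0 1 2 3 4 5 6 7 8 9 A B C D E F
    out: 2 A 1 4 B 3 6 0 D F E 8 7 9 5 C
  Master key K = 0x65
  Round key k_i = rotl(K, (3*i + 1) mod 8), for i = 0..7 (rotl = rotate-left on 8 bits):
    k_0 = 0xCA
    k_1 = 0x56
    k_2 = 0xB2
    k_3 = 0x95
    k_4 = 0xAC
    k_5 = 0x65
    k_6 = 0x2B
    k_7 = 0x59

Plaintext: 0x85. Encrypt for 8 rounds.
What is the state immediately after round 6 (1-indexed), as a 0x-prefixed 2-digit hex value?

s_0 = plaintext = 0x85
s_1 = Round(s_0, k_0) = 0x54
s_2 = Round(s_1, k_1) = 0x44
s_3 = Round(s_2, k_2) = 0x42
s_4 = Round(s_3, k_3) = 0x24
s_5 = Round(s_4, k_4) = 0x4F
s_6 = Round(s_5, k_5) = 0xFA
s_7 = Round(s_6, k_6) = 0xA5
s_8 = Round(s_7, k_7) = 0x5D

0xFA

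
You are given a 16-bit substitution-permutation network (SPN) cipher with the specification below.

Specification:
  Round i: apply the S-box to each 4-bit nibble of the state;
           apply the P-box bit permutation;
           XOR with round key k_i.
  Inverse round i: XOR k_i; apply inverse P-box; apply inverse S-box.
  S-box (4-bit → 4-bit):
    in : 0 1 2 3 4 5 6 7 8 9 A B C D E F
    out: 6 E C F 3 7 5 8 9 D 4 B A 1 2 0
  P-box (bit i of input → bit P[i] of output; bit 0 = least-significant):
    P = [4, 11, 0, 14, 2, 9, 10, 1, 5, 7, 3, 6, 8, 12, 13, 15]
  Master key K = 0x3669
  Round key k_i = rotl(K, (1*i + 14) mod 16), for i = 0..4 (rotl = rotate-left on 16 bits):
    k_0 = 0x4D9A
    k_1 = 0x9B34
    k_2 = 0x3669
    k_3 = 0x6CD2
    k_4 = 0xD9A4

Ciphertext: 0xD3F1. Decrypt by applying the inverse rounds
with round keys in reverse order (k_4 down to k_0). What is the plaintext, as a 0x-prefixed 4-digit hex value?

s_0 = ciphertext = 0xD3F1
s_1 = InvRound(s_0, k_4) = 0xF745
s_2 = InvRound(s_1, k_3) = 0xBEB5
s_3 = InvRound(s_2, k_2) = 0x71D4
s_4 = InvRound(s_3, k_1) = 0x2BEC
s_5 = InvRound(s_4, k_0) = 0xA838

0xA838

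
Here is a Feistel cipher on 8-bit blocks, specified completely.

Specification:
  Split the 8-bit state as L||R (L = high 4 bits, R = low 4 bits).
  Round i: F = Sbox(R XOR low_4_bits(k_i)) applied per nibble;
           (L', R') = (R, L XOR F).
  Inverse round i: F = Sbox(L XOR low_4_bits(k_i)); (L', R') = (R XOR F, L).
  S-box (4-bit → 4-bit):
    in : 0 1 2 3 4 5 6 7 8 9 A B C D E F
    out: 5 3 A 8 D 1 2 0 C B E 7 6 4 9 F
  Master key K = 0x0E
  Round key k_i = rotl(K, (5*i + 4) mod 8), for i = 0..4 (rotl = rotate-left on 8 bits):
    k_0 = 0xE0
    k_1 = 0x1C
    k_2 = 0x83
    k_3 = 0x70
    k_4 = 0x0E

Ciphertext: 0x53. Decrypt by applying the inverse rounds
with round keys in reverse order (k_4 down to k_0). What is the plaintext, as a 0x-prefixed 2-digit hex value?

0x37

s_0 = ciphertext = 0x53
s_1 = InvRound(s_0, k_4) = 0x45
s_2 = InvRound(s_1, k_3) = 0x84
s_3 = InvRound(s_2, k_2) = 0x38
s_4 = InvRound(s_3, k_1) = 0x73
s_5 = InvRound(s_4, k_0) = 0x37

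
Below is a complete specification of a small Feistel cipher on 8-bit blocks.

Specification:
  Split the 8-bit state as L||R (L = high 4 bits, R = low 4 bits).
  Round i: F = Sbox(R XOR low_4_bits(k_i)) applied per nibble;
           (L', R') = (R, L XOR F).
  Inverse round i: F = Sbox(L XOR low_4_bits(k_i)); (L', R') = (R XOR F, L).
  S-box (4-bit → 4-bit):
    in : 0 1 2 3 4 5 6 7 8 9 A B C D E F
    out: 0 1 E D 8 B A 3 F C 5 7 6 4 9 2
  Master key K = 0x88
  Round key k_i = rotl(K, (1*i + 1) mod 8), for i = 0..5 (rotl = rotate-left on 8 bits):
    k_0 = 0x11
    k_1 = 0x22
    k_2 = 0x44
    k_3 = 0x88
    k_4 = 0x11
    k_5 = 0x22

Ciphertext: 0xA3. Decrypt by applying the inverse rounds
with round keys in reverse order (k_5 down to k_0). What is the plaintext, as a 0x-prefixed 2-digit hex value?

s_0 = ciphertext = 0xA3
s_1 = InvRound(s_0, k_5) = 0xCA
s_2 = InvRound(s_1, k_4) = 0xEC
s_3 = InvRound(s_2, k_3) = 0x6E
s_4 = InvRound(s_3, k_2) = 0x06
s_5 = InvRound(s_4, k_1) = 0x80
s_6 = InvRound(s_5, k_0) = 0xC8

0xC8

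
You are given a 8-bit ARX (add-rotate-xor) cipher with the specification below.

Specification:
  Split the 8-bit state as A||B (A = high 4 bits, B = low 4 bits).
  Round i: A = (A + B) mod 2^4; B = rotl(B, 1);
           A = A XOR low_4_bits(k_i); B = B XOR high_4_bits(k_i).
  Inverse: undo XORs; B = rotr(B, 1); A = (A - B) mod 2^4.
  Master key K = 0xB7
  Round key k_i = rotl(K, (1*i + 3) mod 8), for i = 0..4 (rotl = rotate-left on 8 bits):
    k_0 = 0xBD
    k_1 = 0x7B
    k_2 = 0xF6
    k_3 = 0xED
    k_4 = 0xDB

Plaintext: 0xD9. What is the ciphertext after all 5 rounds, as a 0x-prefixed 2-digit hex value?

0x5C

s_0 = plaintext = 0xD9
s_1 = Round(s_0, k_0) = 0xB8
s_2 = Round(s_1, k_1) = 0x86
s_3 = Round(s_2, k_2) = 0x83
s_4 = Round(s_3, k_3) = 0x68
s_5 = Round(s_4, k_4) = 0x5C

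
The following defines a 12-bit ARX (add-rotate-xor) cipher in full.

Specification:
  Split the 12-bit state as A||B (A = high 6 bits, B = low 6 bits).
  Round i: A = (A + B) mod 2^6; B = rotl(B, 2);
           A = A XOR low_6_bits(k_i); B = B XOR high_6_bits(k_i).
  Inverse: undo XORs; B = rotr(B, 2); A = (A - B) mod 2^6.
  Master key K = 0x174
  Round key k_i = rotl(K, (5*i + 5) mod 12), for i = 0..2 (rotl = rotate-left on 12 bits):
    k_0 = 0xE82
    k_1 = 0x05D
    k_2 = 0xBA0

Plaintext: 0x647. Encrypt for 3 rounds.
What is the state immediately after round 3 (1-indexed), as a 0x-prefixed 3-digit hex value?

s_0 = plaintext = 0x647
s_1 = Round(s_0, k_0) = 0x8A6
s_2 = Round(s_1, k_1) = 0x55B
s_3 = Round(s_2, k_2) = 0x403

0x403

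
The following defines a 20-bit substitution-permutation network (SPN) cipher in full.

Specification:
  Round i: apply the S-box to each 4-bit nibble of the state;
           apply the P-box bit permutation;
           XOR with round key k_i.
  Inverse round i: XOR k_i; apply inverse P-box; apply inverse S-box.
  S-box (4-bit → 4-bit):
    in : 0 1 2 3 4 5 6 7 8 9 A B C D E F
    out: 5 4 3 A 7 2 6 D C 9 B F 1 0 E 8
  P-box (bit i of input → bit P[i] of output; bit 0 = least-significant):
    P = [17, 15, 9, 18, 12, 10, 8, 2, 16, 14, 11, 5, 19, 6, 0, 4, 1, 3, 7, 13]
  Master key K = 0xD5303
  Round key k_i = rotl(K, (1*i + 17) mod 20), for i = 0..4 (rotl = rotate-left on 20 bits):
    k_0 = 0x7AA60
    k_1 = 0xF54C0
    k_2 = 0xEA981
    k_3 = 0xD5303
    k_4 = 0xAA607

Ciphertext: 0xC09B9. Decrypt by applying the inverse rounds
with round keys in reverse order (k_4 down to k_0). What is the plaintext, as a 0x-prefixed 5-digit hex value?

s_0 = ciphertext = 0xC09B9
s_1 = InvRound(s_0, k_4) = 0xBF8EB
s_2 = InvRound(s_1, k_3) = 0xE581B
s_3 = InvRound(s_2, k_2) = 0xBF505
s_4 = InvRound(s_3, k_1) = 0x86D83
s_5 = InvRound(s_4, k_0) = 0x04A6B

0x04A6B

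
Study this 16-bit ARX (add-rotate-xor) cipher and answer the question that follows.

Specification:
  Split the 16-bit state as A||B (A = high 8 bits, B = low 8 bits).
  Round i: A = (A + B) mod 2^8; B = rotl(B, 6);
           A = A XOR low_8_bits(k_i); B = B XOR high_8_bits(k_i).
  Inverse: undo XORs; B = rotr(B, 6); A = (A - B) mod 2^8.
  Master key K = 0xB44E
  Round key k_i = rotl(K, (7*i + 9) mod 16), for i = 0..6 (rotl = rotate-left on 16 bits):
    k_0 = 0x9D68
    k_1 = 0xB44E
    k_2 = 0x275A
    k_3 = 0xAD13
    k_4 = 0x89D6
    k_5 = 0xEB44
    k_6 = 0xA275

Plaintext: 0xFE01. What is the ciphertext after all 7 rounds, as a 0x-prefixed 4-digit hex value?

s_0 = plaintext = 0xFE01
s_1 = Round(s_0, k_0) = 0x97DD
s_2 = Round(s_1, k_1) = 0x3AC3
s_3 = Round(s_2, k_2) = 0xA7D7
s_4 = Round(s_3, k_3) = 0x6D58
s_5 = Round(s_4, k_4) = 0x139F
s_6 = Round(s_5, k_5) = 0xF60C
s_7 = Round(s_6, k_6) = 0x77A1

0x77A1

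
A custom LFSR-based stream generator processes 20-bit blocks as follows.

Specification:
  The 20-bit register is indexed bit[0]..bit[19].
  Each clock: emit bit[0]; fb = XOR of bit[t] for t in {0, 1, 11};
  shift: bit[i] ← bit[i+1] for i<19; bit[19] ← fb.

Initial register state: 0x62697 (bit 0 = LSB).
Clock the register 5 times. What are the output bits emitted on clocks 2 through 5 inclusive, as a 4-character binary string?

reg_0 = 0x62697
clock 1: out=1, reg = 0x3134B
clock 2: out=1, reg = 0x189A5
clock 3: out=1, reg = 0x0C4D2
clock 4: out=0, reg = 0x86269
clock 5: out=1, reg = 0xC3134

1101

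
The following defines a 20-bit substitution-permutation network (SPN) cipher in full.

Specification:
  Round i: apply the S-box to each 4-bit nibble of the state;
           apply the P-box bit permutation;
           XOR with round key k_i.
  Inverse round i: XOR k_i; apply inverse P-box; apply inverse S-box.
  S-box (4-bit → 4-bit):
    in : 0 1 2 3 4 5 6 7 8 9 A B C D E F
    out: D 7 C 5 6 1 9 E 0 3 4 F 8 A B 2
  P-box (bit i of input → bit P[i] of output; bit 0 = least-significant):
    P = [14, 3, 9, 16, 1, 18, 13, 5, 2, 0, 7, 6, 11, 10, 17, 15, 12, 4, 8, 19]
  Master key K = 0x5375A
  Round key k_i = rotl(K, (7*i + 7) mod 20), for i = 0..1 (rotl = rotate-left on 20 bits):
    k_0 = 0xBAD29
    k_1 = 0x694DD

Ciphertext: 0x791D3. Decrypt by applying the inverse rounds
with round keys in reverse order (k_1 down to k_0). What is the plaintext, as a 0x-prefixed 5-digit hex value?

s_0 = ciphertext = 0x791D3
s_1 = InvRound(s_0, k_1) = 0xAF55D
s_2 = InvRound(s_1, k_0) = 0x956C6

0x956C6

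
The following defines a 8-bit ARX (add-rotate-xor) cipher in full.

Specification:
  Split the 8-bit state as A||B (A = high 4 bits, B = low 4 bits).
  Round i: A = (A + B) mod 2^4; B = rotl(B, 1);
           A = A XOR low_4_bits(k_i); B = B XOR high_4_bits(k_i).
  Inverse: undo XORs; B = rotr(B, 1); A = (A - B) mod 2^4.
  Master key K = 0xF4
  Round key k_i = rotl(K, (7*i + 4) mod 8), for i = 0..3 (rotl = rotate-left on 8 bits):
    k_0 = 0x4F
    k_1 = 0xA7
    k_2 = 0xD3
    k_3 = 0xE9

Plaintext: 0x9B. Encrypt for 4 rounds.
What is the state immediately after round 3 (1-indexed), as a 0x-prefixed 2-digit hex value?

0x64

s_0 = plaintext = 0x9B
s_1 = Round(s_0, k_0) = 0xB3
s_2 = Round(s_1, k_1) = 0x9C
s_3 = Round(s_2, k_2) = 0x64
s_4 = Round(s_3, k_3) = 0x36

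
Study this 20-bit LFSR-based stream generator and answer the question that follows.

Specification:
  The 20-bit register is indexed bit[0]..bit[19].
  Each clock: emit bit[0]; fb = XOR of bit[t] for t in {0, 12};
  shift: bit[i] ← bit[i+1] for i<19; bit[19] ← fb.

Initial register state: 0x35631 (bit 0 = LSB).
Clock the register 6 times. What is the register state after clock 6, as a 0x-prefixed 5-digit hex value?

0x10D58

reg_0 = 0x35631
clock 1: out=1, reg = 0x1AB18
clock 2: out=0, reg = 0x0D58C
clock 3: out=0, reg = 0x86AC6
clock 4: out=0, reg = 0x43563
clock 5: out=1, reg = 0x21AB1
clock 6: out=1, reg = 0x10D58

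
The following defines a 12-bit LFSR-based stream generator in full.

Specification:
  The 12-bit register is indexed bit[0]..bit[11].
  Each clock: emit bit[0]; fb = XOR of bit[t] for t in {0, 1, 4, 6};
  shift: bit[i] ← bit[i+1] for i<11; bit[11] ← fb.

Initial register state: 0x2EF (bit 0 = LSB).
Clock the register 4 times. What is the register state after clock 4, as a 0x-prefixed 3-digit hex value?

0xD2E

reg_0 = 0x2EF
clock 1: out=1, reg = 0x977
clock 2: out=1, reg = 0x4BB
clock 3: out=1, reg = 0xA5D
clock 4: out=1, reg = 0xD2E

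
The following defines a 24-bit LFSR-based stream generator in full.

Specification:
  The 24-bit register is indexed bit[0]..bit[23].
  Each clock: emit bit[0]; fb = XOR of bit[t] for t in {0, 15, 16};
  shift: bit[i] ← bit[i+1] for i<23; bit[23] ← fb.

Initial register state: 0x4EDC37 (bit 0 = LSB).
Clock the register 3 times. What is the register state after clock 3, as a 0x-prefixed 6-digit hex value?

reg_0 = 0x4EDC37
clock 1: out=1, reg = 0x276E1B
clock 2: out=1, reg = 0x13B70D
clock 3: out=1, reg = 0x89DB86

0x89DB86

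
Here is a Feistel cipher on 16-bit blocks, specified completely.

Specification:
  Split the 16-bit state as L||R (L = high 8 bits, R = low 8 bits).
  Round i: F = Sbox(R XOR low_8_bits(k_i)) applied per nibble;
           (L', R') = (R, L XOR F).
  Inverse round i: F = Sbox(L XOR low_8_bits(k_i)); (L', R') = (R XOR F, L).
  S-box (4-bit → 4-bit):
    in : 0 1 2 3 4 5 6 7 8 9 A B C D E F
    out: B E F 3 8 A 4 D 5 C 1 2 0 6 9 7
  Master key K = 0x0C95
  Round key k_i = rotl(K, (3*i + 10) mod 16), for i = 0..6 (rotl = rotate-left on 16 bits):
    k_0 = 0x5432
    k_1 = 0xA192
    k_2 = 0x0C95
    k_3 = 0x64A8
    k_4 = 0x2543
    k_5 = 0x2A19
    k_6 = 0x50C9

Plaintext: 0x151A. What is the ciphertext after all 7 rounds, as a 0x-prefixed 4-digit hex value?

0x7380

s_0 = plaintext = 0x151A
s_1 = Round(s_0, k_0) = 0x1AE0
s_2 = Round(s_1, k_1) = 0xE0C5
s_3 = Round(s_2, k_2) = 0xC54B
s_4 = Round(s_3, k_3) = 0x4B56
s_5 = Round(s_4, k_4) = 0x56A1
s_6 = Round(s_5, k_5) = 0xA173
s_7 = Round(s_6, k_6) = 0x7380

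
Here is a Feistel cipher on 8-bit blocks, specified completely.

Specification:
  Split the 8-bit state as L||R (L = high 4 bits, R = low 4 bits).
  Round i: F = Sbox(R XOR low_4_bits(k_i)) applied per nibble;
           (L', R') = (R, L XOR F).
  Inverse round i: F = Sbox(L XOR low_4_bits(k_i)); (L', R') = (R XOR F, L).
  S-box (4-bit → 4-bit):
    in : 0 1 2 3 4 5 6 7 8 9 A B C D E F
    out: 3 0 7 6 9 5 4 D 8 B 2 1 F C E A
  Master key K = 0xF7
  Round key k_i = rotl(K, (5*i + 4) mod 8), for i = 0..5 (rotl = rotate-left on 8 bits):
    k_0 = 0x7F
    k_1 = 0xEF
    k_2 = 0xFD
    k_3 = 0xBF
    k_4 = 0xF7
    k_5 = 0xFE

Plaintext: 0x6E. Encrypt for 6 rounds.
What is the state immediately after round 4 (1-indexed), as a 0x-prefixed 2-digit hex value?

s_0 = plaintext = 0x6E
s_1 = Round(s_0, k_0) = 0xE6
s_2 = Round(s_1, k_1) = 0x65
s_3 = Round(s_2, k_2) = 0x5E
s_4 = Round(s_3, k_3) = 0xE5
s_5 = Round(s_4, k_4) = 0x59
s_6 = Round(s_5, k_5) = 0x98

0xE5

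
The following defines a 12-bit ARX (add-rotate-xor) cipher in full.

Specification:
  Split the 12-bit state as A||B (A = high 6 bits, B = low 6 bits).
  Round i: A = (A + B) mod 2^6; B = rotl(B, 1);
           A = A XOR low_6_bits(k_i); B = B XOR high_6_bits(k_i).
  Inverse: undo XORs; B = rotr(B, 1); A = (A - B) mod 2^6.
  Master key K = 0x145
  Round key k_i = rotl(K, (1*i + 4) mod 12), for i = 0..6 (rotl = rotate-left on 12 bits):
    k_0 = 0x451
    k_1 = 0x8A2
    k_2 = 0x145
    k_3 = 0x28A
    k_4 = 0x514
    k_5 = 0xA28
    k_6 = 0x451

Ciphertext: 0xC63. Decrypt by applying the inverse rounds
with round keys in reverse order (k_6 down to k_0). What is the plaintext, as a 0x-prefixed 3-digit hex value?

0xA99

s_0 = ciphertext = 0xC63
s_1 = InvRound(s_0, k_6) = 0x1D9
s_2 = InvRound(s_1, k_5) = 0xDF8
s_3 = InvRound(s_2, k_4) = 0x356
s_4 = InvRound(s_3, k_3) = 0xE4E
s_5 = InvRound(s_4, k_2) = 0x5E5
s_6 = InvRound(s_5, k_1) = 0x4A3
s_7 = InvRound(s_6, k_0) = 0xA99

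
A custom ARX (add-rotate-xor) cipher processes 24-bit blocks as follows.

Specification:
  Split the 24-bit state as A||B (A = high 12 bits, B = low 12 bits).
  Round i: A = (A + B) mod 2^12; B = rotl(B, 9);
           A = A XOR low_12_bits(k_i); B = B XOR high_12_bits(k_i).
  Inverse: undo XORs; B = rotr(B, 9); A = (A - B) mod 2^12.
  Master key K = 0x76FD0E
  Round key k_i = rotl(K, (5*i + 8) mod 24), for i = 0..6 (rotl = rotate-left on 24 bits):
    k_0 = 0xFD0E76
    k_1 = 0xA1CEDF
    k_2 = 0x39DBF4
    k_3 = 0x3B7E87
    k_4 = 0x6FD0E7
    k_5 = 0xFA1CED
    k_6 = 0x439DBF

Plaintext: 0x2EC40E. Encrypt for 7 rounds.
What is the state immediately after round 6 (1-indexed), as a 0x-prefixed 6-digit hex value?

s_0 = plaintext = 0x2EC40E
s_1 = Round(s_0, k_0) = 0x88C351
s_2 = Round(s_1, k_1) = 0x502876
s_3 = Round(s_2, k_2) = 0x68CE93
s_4 = Round(s_3, k_3) = 0xB98465
s_5 = Round(s_4, k_4) = 0xF1AC71
s_6 = Round(s_5, k_5) = 0x766C2F
s_7 = Round(s_6, k_6) = 0xE2ABBC

0x766C2F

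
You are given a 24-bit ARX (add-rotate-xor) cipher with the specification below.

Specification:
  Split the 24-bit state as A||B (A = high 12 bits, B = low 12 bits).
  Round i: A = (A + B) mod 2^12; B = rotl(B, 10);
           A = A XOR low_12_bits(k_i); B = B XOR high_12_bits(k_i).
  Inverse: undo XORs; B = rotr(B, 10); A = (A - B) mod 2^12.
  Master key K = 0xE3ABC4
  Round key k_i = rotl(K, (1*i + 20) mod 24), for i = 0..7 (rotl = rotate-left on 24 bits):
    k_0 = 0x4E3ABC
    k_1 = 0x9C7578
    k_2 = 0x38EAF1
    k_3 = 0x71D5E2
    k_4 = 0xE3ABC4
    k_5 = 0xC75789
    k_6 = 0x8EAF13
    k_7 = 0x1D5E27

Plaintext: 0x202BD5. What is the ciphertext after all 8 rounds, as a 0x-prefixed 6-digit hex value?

0x757E3D

s_0 = plaintext = 0x202BD5
s_1 = Round(s_0, k_0) = 0x76B216
s_2 = Round(s_1, k_1) = 0xCF9142
s_3 = Round(s_2, k_2) = 0x4CABDE
s_4 = Round(s_3, k_3) = 0x54ADEA
s_5 = Round(s_4, k_4) = 0x8F0540
s_6 = Round(s_5, k_5) = 0x9B9D25
s_7 = Round(s_6, k_6) = 0x9CDFA3
s_8 = Round(s_7, k_7) = 0x757E3D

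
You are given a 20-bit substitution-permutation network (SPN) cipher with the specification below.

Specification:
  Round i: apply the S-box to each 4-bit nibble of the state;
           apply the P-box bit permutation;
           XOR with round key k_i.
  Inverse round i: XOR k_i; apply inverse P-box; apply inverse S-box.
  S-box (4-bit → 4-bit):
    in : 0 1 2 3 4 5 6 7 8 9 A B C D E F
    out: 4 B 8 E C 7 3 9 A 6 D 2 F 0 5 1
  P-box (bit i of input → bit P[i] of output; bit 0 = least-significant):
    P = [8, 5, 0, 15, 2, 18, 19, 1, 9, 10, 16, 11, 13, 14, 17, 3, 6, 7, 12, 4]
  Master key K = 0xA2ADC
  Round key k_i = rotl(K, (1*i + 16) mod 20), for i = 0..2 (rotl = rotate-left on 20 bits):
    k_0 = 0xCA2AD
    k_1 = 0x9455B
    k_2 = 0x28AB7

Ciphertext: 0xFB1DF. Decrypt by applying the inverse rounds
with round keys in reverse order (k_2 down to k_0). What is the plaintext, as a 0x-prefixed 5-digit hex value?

0x6DC40

s_0 = ciphertext = 0xFB1DF
s_1 = InvRound(s_0, k_2) = 0xE7A96
s_2 = InvRound(s_1, k_1) = 0x5AC6E
s_3 = InvRound(s_2, k_0) = 0x6DC40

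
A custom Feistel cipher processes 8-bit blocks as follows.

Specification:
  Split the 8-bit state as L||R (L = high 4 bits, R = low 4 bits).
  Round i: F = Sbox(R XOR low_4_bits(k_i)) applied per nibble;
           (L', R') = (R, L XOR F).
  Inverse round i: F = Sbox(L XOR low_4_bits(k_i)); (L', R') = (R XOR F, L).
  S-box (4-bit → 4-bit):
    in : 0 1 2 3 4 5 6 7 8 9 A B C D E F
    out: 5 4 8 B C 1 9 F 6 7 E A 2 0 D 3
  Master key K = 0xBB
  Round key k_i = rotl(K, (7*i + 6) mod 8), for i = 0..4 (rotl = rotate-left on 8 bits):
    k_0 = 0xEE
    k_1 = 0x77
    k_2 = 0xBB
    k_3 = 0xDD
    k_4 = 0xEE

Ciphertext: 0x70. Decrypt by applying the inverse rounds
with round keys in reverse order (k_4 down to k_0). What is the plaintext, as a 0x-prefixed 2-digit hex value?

s_0 = ciphertext = 0x70
s_1 = InvRound(s_0, k_4) = 0x77
s_2 = InvRound(s_1, k_3) = 0x97
s_3 = InvRound(s_2, k_2) = 0xF9
s_4 = InvRound(s_3, k_1) = 0xFF
s_5 = InvRound(s_4, k_0) = 0xBF

0xBF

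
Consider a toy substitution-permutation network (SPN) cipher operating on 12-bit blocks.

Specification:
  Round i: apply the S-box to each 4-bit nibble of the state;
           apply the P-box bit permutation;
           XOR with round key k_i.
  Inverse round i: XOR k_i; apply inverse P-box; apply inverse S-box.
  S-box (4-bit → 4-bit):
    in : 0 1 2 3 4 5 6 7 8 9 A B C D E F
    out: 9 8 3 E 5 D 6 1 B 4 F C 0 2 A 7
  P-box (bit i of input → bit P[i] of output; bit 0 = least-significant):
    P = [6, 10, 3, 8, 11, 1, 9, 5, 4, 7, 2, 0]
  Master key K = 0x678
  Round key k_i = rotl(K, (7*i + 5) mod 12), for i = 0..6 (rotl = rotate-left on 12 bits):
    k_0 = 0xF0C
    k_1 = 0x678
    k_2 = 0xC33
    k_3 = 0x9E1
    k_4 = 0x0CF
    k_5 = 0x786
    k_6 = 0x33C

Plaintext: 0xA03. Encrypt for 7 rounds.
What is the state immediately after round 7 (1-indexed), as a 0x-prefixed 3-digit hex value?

s_0 = plaintext = 0xA03
s_1 = Round(s_0, k_0) = 0x2B1
s_2 = Round(s_1, k_1) = 0x5C8
s_3 = Round(s_2, k_2) = 0x966
s_4 = Round(s_3, k_3) = 0xFEF
s_5 = Round(s_4, k_4) = 0x431
s_6 = Round(s_5, k_5) = 0x4B0
s_7 = Round(s_6, k_6) = 0x048

0x048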